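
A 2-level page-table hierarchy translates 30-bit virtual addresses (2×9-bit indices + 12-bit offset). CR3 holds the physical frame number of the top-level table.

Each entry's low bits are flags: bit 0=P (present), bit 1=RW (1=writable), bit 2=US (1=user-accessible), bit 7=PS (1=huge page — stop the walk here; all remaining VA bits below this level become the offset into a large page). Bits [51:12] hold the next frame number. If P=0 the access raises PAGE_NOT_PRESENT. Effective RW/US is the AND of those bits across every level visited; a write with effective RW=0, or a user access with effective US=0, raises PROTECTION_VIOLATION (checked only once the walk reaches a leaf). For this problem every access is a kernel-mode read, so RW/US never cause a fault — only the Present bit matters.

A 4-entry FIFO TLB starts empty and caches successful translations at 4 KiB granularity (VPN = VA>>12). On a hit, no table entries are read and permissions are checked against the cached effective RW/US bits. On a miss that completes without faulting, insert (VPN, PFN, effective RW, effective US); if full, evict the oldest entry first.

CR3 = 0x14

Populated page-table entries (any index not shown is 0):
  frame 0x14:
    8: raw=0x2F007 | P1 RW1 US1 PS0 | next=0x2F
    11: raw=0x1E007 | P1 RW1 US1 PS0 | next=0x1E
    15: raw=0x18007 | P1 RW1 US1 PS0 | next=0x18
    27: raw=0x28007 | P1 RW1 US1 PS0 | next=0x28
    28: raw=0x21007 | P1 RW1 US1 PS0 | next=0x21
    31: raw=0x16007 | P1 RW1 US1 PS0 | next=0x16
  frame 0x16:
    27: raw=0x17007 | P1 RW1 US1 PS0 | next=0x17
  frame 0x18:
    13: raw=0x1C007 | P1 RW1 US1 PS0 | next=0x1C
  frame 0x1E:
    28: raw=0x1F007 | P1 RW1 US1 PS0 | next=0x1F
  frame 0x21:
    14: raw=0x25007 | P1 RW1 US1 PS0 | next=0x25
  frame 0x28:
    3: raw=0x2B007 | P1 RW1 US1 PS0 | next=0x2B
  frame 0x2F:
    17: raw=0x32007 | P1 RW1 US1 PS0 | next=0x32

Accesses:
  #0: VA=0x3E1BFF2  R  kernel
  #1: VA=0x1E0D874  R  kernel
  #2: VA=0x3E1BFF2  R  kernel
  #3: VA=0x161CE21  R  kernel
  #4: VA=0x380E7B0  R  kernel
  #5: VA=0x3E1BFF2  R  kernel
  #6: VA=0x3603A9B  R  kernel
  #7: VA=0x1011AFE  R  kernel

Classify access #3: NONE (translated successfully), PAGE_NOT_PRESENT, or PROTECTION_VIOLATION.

Per-access translation:
#0 VA=0x3E1BFF2 (r,kernel):
  [0] read 0x14 idx=31: raw=0x16007 flags P=1 W=1 U=1 S=0
  [1] read 0x16 idx=27: raw=0x17007 flags P=1 W=1 U=1 S=0
  ⇒ phys 0x17FF2  [2 reads]
#1 VA=0x1E0D874 (r,kernel):
  [0] read 0x14 idx=15: raw=0x18007 flags P=1 W=1 U=1 S=0
  [1] read 0x18 idx=13: raw=0x1C007 flags P=1 W=1 U=1 S=0
  ⇒ phys 0x1C874  [2 reads]
#2 VA=0x3E1BFF2 (r,kernel):
  TLB hit vpn=0x3E1B → PA=0x17FF2
#3 VA=0x161CE21 (r,kernel):
  [0] read 0x14 idx=11: raw=0x1E007 flags P=1 W=1 U=1 S=0
  [1] read 0x1E idx=28: raw=0x1F007 flags P=1 W=1 U=1 S=0
  ⇒ phys 0x1FE21  [2 reads]
#4 VA=0x380E7B0 (r,kernel):
  [0] read 0x14 idx=28: raw=0x21007 flags P=1 W=1 U=1 S=0
  [1] read 0x21 idx=14: raw=0x25007 flags P=1 W=1 U=1 S=0
  ⇒ phys 0x257B0  [2 reads]
#5 VA=0x3E1BFF2 (r,kernel):
  TLB hit vpn=0x3E1B → PA=0x17FF2
#6 VA=0x3603A9B (r,kernel):
  [0] read 0x14 idx=27: raw=0x28007 flags P=1 W=1 U=1 S=0
  [1] read 0x28 idx=3: raw=0x2B007 flags P=1 W=1 U=1 S=0
  ⇒ phys 0x2BA9B  [2 reads]
#7 VA=0x1011AFE (r,kernel):
  [0] read 0x14 idx=8: raw=0x2F007 flags P=1 W=1 U=1 S=0
  [1] read 0x2F idx=17: raw=0x32007 flags P=1 W=1 U=1 S=0
  ⇒ phys 0x32AFE  [2 reads]

Access #3 fault: NONE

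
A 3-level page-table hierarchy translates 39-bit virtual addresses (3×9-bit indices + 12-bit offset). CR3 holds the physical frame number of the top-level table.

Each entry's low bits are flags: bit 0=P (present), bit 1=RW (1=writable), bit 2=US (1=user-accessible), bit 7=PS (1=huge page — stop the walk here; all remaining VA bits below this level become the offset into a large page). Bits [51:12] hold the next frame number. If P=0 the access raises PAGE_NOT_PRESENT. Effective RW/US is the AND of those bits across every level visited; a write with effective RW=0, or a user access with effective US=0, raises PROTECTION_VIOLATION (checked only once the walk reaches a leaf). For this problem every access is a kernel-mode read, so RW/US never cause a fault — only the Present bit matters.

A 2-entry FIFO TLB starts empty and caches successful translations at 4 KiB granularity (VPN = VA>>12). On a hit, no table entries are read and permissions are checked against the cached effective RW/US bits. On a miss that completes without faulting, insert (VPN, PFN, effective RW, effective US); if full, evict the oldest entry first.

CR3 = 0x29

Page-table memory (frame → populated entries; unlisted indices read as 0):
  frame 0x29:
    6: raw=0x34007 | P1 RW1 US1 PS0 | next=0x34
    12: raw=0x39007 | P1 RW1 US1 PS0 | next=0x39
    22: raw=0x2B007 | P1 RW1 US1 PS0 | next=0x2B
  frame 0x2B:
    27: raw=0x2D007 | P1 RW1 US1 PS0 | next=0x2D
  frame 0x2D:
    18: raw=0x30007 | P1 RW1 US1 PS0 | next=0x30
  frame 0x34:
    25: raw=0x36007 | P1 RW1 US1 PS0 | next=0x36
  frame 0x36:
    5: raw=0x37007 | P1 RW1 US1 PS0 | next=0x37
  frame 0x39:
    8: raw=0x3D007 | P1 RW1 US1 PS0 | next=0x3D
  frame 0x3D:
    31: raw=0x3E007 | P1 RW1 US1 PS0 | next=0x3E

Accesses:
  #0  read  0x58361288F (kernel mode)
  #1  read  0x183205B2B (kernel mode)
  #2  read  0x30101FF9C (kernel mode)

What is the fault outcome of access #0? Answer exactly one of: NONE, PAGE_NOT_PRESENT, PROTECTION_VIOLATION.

Walk each access:
#0 VA=0x58361288F (r,kernel):
  L0: frame=0x29 idx=22 entry=0x2B007 [P=1 RW=1 US=1 PS=0]
  L1: frame=0x2B idx=27 entry=0x2D007 [P=1 RW=1 US=1 PS=0]
  L2: frame=0x2D idx=18 entry=0x30007 [P=1 RW=1 US=1 PS=0]
  → PA=0x3088F  (3 entries read)
#1 VA=0x183205B2B (r,kernel):
  L0: frame=0x29 idx=6 entry=0x34007 [P=1 RW=1 US=1 PS=0]
  L1: frame=0x34 idx=25 entry=0x36007 [P=1 RW=1 US=1 PS=0]
  L2: frame=0x36 idx=5 entry=0x37007 [P=1 RW=1 US=1 PS=0]
  → PA=0x37B2B  (3 entries read)
#2 VA=0x30101FF9C (r,kernel):
  L0: frame=0x29 idx=12 entry=0x39007 [P=1 RW=1 US=1 PS=0]
  L1: frame=0x39 idx=8 entry=0x3D007 [P=1 RW=1 US=1 PS=0]
  L2: frame=0x3D idx=31 entry=0x3E007 [P=1 RW=1 US=1 PS=0]
  → PA=0x3EF9C  (3 entries read)

Access #0 fault: NONE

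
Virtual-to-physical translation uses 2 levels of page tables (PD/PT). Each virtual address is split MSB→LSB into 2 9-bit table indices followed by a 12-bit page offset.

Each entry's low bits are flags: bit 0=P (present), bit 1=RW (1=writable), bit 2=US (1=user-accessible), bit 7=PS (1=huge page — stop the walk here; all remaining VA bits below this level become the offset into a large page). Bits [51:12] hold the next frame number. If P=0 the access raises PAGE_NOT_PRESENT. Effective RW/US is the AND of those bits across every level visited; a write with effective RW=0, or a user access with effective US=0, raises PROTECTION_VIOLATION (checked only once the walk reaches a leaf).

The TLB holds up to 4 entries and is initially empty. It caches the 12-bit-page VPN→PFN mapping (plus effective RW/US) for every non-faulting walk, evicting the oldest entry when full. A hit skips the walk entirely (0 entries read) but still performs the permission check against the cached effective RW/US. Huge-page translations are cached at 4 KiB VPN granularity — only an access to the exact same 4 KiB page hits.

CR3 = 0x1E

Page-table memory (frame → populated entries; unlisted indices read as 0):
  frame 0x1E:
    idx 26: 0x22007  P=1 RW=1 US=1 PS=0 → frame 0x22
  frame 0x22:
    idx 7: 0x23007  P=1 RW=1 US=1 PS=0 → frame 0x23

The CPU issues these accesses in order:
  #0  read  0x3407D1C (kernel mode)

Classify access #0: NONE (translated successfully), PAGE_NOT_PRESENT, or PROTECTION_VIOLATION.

Per-access translation:
#0 VA=0x3407D1C (r,kernel):
  [0] read 0x1E idx=26: raw=0x22007 flags P=1 W=1 U=1 S=0
  [1] read 0x22 idx=7: raw=0x23007 flags P=1 W=1 U=1 S=0
  ⇒ phys 0x23D1C  [2 reads]

Access #0 fault: NONE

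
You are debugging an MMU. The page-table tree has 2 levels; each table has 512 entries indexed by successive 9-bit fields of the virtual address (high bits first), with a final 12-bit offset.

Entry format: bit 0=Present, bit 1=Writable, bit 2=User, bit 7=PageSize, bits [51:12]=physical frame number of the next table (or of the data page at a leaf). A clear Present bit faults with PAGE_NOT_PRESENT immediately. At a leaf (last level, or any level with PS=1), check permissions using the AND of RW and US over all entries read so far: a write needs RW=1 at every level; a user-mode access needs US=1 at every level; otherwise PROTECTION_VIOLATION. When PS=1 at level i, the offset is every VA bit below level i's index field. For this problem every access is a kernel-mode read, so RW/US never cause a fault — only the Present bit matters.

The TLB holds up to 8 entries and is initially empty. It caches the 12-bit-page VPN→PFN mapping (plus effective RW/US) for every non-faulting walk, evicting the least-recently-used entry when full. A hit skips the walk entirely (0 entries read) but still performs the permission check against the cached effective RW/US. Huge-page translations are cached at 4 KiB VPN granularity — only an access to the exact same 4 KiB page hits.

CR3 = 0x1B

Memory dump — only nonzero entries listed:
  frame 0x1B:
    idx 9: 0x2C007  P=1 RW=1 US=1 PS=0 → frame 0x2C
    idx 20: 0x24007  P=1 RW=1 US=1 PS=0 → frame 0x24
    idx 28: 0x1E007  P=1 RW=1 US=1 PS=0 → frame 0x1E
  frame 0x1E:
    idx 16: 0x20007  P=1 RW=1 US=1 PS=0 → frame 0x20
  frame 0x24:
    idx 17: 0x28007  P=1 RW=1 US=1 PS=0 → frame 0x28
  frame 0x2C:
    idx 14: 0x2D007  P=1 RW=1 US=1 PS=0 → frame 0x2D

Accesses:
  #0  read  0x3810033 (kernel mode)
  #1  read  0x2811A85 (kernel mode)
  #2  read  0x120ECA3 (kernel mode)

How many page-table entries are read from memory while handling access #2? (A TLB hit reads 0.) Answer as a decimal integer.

Trace:
#0 VA=0x3810033 (r,kernel):
  [0] read 0x1B idx=28: raw=0x1E007 flags P=1 W=1 U=1 S=0
  [1] read 0x1E idx=16: raw=0x20007 flags P=1 W=1 U=1 S=0
  ⇒ phys 0x20033  [2 reads]
#1 VA=0x2811A85 (r,kernel):
  [0] read 0x1B idx=20: raw=0x24007 flags P=1 W=1 U=1 S=0
  [1] read 0x24 idx=17: raw=0x28007 flags P=1 W=1 U=1 S=0
  ⇒ phys 0x28A85  [2 reads]
#2 VA=0x120ECA3 (r,kernel):
  [0] read 0x1B idx=9: raw=0x2C007 flags P=1 W=1 U=1 S=0
  [1] read 0x2C idx=14: raw=0x2D007 flags P=1 W=1 U=1 S=0
  ⇒ phys 0x2DCA3  [2 reads]

Entries read for #2: 2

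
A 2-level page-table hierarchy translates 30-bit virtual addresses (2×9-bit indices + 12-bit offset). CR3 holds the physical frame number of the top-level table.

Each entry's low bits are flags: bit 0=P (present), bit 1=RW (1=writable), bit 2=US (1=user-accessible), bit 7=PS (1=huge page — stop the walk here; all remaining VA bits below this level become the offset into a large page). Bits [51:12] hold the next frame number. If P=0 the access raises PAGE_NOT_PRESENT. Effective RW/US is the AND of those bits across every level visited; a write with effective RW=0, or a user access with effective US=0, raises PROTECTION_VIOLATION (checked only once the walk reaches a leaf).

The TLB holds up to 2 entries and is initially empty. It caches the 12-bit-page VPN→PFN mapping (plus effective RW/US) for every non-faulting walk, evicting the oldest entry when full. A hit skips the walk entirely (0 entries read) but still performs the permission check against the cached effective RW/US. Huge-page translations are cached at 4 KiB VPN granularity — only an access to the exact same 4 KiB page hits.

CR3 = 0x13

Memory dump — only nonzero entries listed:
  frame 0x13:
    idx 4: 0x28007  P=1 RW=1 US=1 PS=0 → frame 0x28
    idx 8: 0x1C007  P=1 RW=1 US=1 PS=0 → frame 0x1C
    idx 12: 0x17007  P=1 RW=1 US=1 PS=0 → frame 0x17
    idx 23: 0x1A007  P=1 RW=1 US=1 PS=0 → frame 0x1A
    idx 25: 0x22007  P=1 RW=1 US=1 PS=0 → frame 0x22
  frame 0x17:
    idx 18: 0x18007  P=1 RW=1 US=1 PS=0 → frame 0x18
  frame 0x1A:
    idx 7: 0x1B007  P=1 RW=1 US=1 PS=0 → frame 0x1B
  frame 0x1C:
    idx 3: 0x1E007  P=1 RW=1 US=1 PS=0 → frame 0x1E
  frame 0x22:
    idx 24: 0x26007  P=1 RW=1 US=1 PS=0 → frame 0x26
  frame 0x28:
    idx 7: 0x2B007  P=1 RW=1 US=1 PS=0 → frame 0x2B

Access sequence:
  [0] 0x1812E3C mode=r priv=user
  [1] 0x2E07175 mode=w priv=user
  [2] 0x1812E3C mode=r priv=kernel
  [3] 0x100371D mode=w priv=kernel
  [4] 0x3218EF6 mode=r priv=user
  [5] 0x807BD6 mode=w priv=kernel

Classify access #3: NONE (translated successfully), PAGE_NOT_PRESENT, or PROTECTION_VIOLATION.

Trace:
#0 VA=0x1812E3C (r,user):
  lvl0: tbl 0x13, slot 12 ⇒ 0x17007 (P1/RW1/US1/PS0)
  lvl1: tbl 0x17, slot 18 ⇒ 0x18007 (P1/RW1/US1/PS0)
  ⇒ phys 0x18E3C  [2 reads]
#1 VA=0x2E07175 (w,user):
  lvl0: tbl 0x13, slot 23 ⇒ 0x1A007 (P1/RW1/US1/PS0)
  lvl1: tbl 0x1A, slot 7 ⇒ 0x1B007 (P1/RW1/US1/PS0)
  ⇒ phys 0x1B175  [2 reads]
#2 VA=0x1812E3C (r,kernel):
  TLB hit vpn=0x1812 → PA=0x18E3C
#3 VA=0x100371D (w,kernel):
  lvl0: tbl 0x13, slot 8 ⇒ 0x1C007 (P1/RW1/US1/PS0)
  lvl1: tbl 0x1C, slot 3 ⇒ 0x1E007 (P1/RW1/US1/PS0)
  ⇒ phys 0x1E71D  [2 reads]
#4 VA=0x3218EF6 (r,user):
  lvl0: tbl 0x13, slot 25 ⇒ 0x22007 (P1/RW1/US1/PS0)
  lvl1: tbl 0x22, slot 24 ⇒ 0x26007 (P1/RW1/US1/PS0)
  ⇒ phys 0x26EF6  [2 reads]
#5 VA=0x807BD6 (w,kernel):
  lvl0: tbl 0x13, slot 4 ⇒ 0x28007 (P1/RW1/US1/PS0)
  lvl1: tbl 0x28, slot 7 ⇒ 0x2B007 (P1/RW1/US1/PS0)
  ⇒ phys 0x2BBD6  [2 reads]

Access #3 fault: NONE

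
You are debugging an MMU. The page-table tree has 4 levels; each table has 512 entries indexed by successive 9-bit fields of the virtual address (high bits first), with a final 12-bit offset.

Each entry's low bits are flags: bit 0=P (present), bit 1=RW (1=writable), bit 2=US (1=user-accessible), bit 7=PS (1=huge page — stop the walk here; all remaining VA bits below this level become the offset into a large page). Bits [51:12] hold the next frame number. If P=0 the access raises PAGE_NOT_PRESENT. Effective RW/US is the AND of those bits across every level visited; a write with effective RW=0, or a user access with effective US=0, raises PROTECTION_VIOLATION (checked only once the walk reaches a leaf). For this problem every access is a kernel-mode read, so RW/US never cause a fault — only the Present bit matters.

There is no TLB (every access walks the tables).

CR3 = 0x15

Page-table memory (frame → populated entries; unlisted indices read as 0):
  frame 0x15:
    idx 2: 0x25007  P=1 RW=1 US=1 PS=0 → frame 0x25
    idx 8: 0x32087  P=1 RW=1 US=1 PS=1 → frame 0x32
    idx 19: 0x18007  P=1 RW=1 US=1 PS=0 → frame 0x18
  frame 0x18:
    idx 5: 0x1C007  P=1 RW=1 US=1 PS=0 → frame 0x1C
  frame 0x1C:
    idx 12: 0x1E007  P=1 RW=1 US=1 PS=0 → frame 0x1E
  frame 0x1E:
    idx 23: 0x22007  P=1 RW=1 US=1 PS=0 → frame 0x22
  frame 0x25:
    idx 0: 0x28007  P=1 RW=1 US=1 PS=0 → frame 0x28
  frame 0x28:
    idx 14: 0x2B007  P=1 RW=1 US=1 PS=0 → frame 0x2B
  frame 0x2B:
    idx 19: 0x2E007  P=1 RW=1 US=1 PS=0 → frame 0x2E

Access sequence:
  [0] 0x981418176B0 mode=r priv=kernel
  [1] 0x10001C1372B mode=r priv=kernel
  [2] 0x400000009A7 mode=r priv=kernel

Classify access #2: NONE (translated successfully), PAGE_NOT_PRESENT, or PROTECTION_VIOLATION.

Trace:
#0 VA=0x981418176B0 (r,kernel):
  L0 @0x15[19] → 0x18007  P=1,RW=1,US=1,PS=0
  L1 @0x18[5] → 0x1C007  P=1,RW=1,US=1,PS=0
  L2 @0x1C[12] → 0x1E007  P=1,RW=1,US=1,PS=0
  L3 @0x1E[23] → 0x22007  P=1,RW=1,US=1,PS=0
  ✓ 0x226B0  — 4 lookups
#1 VA=0x10001C1372B (r,kernel):
  L0 @0x15[2] → 0x25007  P=1,RW=1,US=1,PS=0
  L1 @0x25[0] → 0x28007  P=1,RW=1,US=1,PS=0
  L2 @0x28[14] → 0x2B007  P=1,RW=1,US=1,PS=0
  L3 @0x2B[19] → 0x2E007  P=1,RW=1,US=1,PS=0
  ✓ 0x2E72B  — 4 lookups
#2 VA=0x400000009A7 (r,kernel):
  L0 @0x15[8] → 0x32087  P=1,RW=1,US=1,PS=1
  ✓ 0x329A7 (huge @L0)  — 1 lookups

Access #2 fault: NONE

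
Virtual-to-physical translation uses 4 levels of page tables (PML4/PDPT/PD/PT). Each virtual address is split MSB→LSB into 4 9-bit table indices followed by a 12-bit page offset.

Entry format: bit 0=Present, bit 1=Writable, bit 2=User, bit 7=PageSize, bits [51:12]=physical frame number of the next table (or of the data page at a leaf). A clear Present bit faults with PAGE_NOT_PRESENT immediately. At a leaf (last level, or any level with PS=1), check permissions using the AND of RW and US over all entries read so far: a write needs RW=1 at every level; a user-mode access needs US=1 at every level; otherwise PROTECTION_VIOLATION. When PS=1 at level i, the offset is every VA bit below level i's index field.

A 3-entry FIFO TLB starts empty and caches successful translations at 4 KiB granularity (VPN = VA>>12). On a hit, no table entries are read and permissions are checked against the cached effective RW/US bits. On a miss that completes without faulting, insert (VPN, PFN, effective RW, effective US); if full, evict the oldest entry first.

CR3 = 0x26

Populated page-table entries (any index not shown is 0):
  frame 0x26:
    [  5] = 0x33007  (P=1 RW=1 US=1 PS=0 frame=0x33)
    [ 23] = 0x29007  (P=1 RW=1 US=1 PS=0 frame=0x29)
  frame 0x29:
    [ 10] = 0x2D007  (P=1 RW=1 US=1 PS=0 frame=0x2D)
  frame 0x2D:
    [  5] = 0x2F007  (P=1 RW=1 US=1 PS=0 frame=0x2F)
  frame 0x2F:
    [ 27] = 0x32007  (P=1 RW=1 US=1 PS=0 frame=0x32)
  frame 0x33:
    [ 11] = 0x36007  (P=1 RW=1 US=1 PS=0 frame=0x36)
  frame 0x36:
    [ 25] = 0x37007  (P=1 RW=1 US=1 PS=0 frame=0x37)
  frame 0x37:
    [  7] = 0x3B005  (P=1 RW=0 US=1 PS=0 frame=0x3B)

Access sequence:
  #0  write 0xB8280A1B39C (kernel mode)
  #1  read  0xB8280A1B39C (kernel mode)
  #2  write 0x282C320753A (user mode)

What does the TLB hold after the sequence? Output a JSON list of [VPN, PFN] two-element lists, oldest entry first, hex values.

Per-access translation:
#0 VA=0xB8280A1B39C (w,kernel):
  L0: frame=0x26 idx=23 entry=0x29007 [P=1 RW=1 US=1 PS=0]
  L1: frame=0x29 idx=10 entry=0x2D007 [P=1 RW=1 US=1 PS=0]
  L2: frame=0x2D idx=5 entry=0x2F007 [P=1 RW=1 US=1 PS=0]
  L3: frame=0x2F idx=27 entry=0x32007 [P=1 RW=1 US=1 PS=0]
  ✓ 0x3239C  — 4 lookups
#1 VA=0xB8280A1B39C (r,kernel):
  TLB hit vpn=0xB8280A1B → PA=0x3239C
#2 VA=0x282C320753A (w,user):
  L0: frame=0x26 idx=5 entry=0x33007 [P=1 RW=1 US=1 PS=0]
  L1: frame=0x33 idx=11 entry=0x36007 [P=1 RW=1 US=1 PS=0]
  L2: frame=0x36 idx=25 entry=0x37007 [P=1 RW=1 US=1 PS=0]
  L3: frame=0x37 idx=7 entry=0x3B005 [P=1 RW=0 US=1 PS=0]
  ✗ PROTECTION_VIOLATION  [4 reads]

TLB: [["0xB8280A1B", "0x32"]]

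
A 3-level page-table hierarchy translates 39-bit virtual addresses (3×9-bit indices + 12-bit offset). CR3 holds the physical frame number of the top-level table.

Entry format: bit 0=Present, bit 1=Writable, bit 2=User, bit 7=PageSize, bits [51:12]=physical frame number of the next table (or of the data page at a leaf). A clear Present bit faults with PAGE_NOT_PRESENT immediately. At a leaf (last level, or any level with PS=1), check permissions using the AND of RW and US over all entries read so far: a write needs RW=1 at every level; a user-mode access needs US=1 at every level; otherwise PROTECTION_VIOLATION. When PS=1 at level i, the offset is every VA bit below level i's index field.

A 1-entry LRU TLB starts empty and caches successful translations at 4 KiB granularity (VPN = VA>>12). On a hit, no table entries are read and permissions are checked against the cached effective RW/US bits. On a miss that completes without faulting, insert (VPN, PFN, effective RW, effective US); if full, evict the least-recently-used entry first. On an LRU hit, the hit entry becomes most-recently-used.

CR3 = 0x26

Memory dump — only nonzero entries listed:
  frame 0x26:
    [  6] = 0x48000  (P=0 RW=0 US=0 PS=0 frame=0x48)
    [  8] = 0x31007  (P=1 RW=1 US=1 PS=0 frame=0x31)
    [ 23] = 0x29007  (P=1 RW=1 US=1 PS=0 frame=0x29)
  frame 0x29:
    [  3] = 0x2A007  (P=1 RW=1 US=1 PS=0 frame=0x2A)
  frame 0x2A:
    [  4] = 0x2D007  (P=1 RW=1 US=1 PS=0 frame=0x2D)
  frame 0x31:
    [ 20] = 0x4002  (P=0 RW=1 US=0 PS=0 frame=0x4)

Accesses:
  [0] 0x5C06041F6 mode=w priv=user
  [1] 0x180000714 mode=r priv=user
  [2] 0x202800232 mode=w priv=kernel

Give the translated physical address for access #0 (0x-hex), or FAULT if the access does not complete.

Trace:
#0 VA=0x5C06041F6 (w,user):
  L0: frame=0x26 idx=23 entry=0x29007 [P=1 RW=1 US=1 PS=0]
  L1: frame=0x29 idx=3 entry=0x2A007 [P=1 RW=1 US=1 PS=0]
  L2: frame=0x2A idx=4 entry=0x2D007 [P=1 RW=1 US=1 PS=0]
  ⇒ phys 0x2D1F6  [3 reads]
#1 VA=0x180000714 (r,user):
  L0: frame=0x26 idx=6 entry=0x48000 [P=0 RW=0 US=0 PS=0]
  → PAGE_NOT_PRESENT  (1 entries read)
#2 VA=0x202800232 (w,kernel):
  L0: frame=0x26 idx=8 entry=0x31007 [P=1 RW=1 US=1 PS=0]
  L1: frame=0x31 idx=20 entry=0x4002 [P=0 RW=1 US=0 PS=0]
  → PAGE_NOT_PRESENT  (2 entries read)

Access #0 PA: 0x2D1F6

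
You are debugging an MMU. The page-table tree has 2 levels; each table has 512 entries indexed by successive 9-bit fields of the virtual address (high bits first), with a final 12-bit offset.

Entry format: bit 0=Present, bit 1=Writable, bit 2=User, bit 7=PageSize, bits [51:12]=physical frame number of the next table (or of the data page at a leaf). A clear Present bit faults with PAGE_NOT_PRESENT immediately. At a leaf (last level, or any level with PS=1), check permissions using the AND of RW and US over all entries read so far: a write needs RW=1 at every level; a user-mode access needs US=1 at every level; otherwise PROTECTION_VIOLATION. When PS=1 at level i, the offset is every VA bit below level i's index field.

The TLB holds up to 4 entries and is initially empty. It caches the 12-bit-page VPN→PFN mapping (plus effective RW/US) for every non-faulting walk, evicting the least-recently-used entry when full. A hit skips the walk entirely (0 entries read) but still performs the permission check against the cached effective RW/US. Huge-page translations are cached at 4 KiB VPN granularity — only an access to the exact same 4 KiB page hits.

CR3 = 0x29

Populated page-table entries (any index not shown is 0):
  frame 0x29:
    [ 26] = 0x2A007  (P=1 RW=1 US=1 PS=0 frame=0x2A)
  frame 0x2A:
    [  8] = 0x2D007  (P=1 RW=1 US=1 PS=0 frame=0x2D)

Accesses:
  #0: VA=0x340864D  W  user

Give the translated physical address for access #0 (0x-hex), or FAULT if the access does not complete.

Trace:
#0 VA=0x340864D (w,user):
  L0 @0x29[26] → 0x2A007  P=1,RW=1,US=1,PS=0
  L1 @0x2A[8] → 0x2D007  P=1,RW=1,US=1,PS=0
  ✓ 0x2D64D  — 2 lookups

Access #0 PA: 0x2D64D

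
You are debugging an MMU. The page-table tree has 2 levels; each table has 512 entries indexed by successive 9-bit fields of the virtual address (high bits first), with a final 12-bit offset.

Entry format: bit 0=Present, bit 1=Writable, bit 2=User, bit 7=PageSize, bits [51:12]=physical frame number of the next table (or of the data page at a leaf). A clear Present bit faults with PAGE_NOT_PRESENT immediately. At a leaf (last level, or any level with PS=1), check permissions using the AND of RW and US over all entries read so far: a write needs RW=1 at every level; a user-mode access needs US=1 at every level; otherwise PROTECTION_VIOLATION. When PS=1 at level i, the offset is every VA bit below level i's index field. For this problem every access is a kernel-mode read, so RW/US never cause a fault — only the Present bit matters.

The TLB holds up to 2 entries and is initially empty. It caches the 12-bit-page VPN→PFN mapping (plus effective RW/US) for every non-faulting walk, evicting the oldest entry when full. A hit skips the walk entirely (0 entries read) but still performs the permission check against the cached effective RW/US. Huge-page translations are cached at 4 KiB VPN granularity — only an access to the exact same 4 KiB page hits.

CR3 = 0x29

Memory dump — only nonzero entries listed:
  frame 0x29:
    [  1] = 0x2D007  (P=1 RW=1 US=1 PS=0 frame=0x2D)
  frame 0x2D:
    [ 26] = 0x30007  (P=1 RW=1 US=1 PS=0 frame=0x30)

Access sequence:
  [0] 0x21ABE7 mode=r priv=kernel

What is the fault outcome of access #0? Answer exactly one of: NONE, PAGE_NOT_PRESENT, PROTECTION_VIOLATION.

Walk each access:
#0 VA=0x21ABE7 (r,kernel):
  lvl0: tbl 0x29, slot 1 ⇒ 0x2D007 (P1/RW1/US1/PS0)
  lvl1: tbl 0x2D, slot 26 ⇒ 0x30007 (P1/RW1/US1/PS0)
  ✓ 0x30BE7  — 2 lookups

Access #0 fault: NONE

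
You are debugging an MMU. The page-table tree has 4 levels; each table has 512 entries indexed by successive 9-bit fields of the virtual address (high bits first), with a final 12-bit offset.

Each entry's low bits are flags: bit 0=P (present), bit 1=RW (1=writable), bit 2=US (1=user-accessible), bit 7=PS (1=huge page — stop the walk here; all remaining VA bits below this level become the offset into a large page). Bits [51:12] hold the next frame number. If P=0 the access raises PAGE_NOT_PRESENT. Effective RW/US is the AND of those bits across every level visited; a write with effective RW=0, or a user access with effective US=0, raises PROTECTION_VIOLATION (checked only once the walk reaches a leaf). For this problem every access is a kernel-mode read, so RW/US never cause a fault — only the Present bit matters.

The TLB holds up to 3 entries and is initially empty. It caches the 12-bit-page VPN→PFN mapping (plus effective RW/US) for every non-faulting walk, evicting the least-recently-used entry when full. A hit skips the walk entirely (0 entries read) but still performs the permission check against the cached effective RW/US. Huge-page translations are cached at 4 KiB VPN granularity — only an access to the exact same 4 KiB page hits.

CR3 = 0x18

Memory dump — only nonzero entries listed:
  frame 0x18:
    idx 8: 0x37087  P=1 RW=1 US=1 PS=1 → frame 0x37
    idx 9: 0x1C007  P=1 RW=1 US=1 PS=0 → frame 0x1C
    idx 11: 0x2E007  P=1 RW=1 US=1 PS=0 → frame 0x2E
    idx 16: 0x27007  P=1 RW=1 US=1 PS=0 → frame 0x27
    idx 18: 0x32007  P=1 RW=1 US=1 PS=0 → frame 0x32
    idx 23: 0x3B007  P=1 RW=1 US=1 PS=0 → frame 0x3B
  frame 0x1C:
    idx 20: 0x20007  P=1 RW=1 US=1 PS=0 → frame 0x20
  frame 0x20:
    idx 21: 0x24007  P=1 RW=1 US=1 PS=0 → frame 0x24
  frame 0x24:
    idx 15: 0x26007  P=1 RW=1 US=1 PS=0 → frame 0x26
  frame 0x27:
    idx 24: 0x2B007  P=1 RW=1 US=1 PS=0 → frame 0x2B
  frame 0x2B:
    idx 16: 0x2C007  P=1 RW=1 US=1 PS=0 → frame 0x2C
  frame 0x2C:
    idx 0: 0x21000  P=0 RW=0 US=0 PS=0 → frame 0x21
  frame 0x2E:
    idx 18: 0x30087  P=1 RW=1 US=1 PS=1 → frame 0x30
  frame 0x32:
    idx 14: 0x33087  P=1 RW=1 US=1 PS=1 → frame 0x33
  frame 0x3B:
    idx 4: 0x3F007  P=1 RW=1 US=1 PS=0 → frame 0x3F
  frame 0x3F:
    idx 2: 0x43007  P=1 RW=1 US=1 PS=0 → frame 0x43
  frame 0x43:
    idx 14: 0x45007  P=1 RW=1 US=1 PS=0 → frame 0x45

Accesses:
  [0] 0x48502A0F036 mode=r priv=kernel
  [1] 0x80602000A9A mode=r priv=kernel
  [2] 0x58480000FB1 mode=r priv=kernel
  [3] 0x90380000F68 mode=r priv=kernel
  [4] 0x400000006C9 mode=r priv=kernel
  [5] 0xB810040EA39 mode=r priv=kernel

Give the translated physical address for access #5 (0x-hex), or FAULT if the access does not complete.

Walk each access:
#0 VA=0x48502A0F036 (r,kernel):
  L0: frame=0x18 idx=9 entry=0x1C007 [P=1 RW=1 US=1 PS=0]
  L1: frame=0x1C idx=20 entry=0x20007 [P=1 RW=1 US=1 PS=0]
  L2: frame=0x20 idx=21 entry=0x24007 [P=1 RW=1 US=1 PS=0]
  L3: frame=0x24 idx=15 entry=0x26007 [P=1 RW=1 US=1 PS=0]
  ✓ 0x26036  — 4 lookups
#1 VA=0x80602000A9A (r,kernel):
  L0: frame=0x18 idx=16 entry=0x27007 [P=1 RW=1 US=1 PS=0]
  L1: frame=0x27 idx=24 entry=0x2B007 [P=1 RW=1 US=1 PS=0]
  L2: frame=0x2B idx=16 entry=0x2C007 [P=1 RW=1 US=1 PS=0]
  L3: frame=0x2C idx=0 entry=0x21000 [P=0 RW=0 US=0 PS=0]
  ✗ PAGE_NOT_PRESENT  [4 reads]
#2 VA=0x58480000FB1 (r,kernel):
  L0: frame=0x18 idx=11 entry=0x2E007 [P=1 RW=1 US=1 PS=0]
  L1: frame=0x2E idx=18 entry=0x30087 [P=1 RW=1 US=1 PS=1]
  ✓ 0x30FB1 (huge @L1)  — 2 lookups
#3 VA=0x90380000F68 (r,kernel):
  L0: frame=0x18 idx=18 entry=0x32007 [P=1 RW=1 US=1 PS=0]
  L1: frame=0x32 idx=14 entry=0x33087 [P=1 RW=1 US=1 PS=1]
  ✓ 0x33F68 (huge @L1)  — 2 lookups
#4 VA=0x400000006C9 (r,kernel):
  L0: frame=0x18 idx=8 entry=0x37087 [P=1 RW=1 US=1 PS=1]
  ✓ 0x376C9 (huge @L0)  — 1 lookups
#5 VA=0xB810040EA39 (r,kernel):
  L0: frame=0x18 idx=23 entry=0x3B007 [P=1 RW=1 US=1 PS=0]
  L1: frame=0x3B idx=4 entry=0x3F007 [P=1 RW=1 US=1 PS=0]
  L2: frame=0x3F idx=2 entry=0x43007 [P=1 RW=1 US=1 PS=0]
  L3: frame=0x43 idx=14 entry=0x45007 [P=1 RW=1 US=1 PS=0]
  ✓ 0x45A39  — 4 lookups

Access #5 PA: 0x45A39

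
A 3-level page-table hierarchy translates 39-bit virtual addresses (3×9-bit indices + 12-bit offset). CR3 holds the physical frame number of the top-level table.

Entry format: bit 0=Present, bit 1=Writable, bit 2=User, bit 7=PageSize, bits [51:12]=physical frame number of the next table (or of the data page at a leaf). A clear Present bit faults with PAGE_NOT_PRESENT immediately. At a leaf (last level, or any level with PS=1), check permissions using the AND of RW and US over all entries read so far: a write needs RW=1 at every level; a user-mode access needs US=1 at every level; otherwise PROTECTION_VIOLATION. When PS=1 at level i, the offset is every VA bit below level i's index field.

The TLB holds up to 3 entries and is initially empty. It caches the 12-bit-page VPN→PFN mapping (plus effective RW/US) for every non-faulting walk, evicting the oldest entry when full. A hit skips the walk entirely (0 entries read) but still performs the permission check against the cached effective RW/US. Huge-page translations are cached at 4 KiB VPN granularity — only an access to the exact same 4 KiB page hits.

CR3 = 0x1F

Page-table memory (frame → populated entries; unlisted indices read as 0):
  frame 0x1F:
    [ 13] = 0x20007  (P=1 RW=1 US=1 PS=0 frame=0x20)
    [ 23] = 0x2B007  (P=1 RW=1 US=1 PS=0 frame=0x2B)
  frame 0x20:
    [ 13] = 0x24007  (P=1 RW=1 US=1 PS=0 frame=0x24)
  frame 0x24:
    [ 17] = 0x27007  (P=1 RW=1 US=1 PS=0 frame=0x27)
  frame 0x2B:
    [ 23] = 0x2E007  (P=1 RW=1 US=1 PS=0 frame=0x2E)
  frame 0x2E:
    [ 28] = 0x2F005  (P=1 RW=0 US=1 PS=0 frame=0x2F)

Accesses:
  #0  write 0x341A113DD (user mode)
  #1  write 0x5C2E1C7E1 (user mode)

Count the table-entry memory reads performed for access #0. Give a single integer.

Per-access translation:
#0 VA=0x341A113DD (w,user):
  lvl0: tbl 0x1F, slot 13 ⇒ 0x20007 (P1/RW1/US1/PS0)
  lvl1: tbl 0x20, slot 13 ⇒ 0x24007 (P1/RW1/US1/PS0)
  lvl2: tbl 0x24, slot 17 ⇒ 0x27007 (P1/RW1/US1/PS0)
  ⇒ phys 0x273DD  [3 reads]
#1 VA=0x5C2E1C7E1 (w,user):
  lvl0: tbl 0x1F, slot 23 ⇒ 0x2B007 (P1/RW1/US1/PS0)
  lvl1: tbl 0x2B, slot 23 ⇒ 0x2E007 (P1/RW1/US1/PS0)
  lvl2: tbl 0x2E, slot 28 ⇒ 0x2F005 (P1/RW0/US1/PS0)
  ✗ PROTECTION_VIOLATION  [3 reads]

Entries read for #0: 3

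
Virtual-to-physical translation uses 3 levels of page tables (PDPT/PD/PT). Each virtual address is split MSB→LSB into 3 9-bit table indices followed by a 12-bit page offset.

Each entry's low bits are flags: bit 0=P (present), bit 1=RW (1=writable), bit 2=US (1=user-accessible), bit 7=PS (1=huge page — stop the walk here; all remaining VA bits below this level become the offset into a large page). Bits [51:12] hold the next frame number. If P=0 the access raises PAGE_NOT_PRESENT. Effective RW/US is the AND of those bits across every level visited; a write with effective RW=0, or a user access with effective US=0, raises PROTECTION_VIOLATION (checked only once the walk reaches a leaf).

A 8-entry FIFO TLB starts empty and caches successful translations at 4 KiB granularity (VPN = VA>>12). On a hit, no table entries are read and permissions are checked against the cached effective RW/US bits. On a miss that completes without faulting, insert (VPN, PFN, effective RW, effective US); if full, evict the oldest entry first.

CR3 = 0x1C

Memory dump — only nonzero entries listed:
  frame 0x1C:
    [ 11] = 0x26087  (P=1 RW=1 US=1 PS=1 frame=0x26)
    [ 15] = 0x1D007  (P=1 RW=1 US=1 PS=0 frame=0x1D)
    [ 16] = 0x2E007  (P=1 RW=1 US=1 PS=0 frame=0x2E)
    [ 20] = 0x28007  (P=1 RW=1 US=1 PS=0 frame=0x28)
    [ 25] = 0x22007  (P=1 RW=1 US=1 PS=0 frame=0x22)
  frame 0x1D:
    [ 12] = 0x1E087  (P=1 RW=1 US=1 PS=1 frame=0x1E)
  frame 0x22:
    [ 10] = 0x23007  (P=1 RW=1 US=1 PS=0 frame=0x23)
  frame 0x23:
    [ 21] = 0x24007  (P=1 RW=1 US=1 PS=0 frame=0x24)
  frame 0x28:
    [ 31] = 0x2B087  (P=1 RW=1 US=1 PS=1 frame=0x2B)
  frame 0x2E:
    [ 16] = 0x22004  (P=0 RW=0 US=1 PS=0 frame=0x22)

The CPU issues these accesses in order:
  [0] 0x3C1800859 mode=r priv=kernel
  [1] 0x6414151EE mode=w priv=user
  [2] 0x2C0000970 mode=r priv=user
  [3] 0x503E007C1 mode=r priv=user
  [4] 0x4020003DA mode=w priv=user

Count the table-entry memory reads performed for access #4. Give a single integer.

Walk each access:
#0 VA=0x3C1800859 (r,kernel):
  [0] read 0x1C idx=15: raw=0x1D007 flags P=1 W=1 U=1 S=0
  [1] read 0x1D idx=12: raw=0x1E087 flags P=1 W=1 U=1 S=1
  ⇒ phys 0x1E859 (huge @L1)  [2 reads]
#1 VA=0x6414151EE (w,user):
  [0] read 0x1C idx=25: raw=0x22007 flags P=1 W=1 U=1 S=0
  [1] read 0x22 idx=10: raw=0x23007 flags P=1 W=1 U=1 S=0
  [2] read 0x23 idx=21: raw=0x24007 flags P=1 W=1 U=1 S=0
  ⇒ phys 0x241EE  [3 reads]
#2 VA=0x2C0000970 (r,user):
  [0] read 0x1C idx=11: raw=0x26087 flags P=1 W=1 U=1 S=1
  ⇒ phys 0x26970 (huge @L0)  [1 reads]
#3 VA=0x503E007C1 (r,user):
  [0] read 0x1C idx=20: raw=0x28007 flags P=1 W=1 U=1 S=0
  [1] read 0x28 idx=31: raw=0x2B087 flags P=1 W=1 U=1 S=1
  ⇒ phys 0x2B7C1 (huge @L1)  [2 reads]
#4 VA=0x4020003DA (w,user):
  [0] read 0x1C idx=16: raw=0x2E007 flags P=1 W=1 U=1 S=0
  [1] read 0x2E idx=16: raw=0x22004 flags P=0 W=0 U=1 S=0
  ✗ PAGE_NOT_PRESENT  [2 reads]

Entries read for #4: 2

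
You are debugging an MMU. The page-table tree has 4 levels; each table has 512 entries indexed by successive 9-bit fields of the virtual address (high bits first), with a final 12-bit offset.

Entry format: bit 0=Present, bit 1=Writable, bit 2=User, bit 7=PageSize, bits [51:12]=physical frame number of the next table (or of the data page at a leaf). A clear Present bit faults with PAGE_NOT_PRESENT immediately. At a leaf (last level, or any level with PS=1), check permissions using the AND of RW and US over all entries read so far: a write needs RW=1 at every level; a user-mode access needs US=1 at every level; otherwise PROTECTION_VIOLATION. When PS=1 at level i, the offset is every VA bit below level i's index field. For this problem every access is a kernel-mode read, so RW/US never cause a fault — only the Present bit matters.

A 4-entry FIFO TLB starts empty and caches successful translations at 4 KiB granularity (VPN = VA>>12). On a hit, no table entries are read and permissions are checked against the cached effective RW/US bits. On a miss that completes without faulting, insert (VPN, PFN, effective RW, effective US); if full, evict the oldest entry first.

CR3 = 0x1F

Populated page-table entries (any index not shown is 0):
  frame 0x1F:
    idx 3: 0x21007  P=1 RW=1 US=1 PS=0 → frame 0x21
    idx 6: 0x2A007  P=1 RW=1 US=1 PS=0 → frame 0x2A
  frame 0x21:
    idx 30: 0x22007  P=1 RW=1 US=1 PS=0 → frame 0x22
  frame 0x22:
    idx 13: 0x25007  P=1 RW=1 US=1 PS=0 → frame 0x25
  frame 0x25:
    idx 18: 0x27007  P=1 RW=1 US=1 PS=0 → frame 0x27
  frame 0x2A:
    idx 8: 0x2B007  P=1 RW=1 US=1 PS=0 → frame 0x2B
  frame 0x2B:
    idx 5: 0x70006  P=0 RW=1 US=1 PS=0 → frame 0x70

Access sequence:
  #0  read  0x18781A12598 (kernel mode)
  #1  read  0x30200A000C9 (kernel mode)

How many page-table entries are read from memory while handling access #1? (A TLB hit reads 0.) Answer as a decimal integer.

Trace:
#0 VA=0x18781A12598 (r,kernel):
  [0] read 0x1F idx=3: raw=0x21007 flags P=1 W=1 U=1 S=0
  [1] read 0x21 idx=30: raw=0x22007 flags P=1 W=1 U=1 S=0
  [2] read 0x22 idx=13: raw=0x25007 flags P=1 W=1 U=1 S=0
  [3] read 0x25 idx=18: raw=0x27007 flags P=1 W=1 U=1 S=0
  ✓ 0x27598  — 4 lookups
#1 VA=0x30200A000C9 (r,kernel):
  [0] read 0x1F idx=6: raw=0x2A007 flags P=1 W=1 U=1 S=0
  [1] read 0x2A idx=8: raw=0x2B007 flags P=1 W=1 U=1 S=0
  [2] read 0x2B idx=5: raw=0x70006 flags P=0 W=1 U=1 S=0
  ⇒ fault: PAGE_NOT_PRESENT  — 3 lookups

Entries read for #1: 3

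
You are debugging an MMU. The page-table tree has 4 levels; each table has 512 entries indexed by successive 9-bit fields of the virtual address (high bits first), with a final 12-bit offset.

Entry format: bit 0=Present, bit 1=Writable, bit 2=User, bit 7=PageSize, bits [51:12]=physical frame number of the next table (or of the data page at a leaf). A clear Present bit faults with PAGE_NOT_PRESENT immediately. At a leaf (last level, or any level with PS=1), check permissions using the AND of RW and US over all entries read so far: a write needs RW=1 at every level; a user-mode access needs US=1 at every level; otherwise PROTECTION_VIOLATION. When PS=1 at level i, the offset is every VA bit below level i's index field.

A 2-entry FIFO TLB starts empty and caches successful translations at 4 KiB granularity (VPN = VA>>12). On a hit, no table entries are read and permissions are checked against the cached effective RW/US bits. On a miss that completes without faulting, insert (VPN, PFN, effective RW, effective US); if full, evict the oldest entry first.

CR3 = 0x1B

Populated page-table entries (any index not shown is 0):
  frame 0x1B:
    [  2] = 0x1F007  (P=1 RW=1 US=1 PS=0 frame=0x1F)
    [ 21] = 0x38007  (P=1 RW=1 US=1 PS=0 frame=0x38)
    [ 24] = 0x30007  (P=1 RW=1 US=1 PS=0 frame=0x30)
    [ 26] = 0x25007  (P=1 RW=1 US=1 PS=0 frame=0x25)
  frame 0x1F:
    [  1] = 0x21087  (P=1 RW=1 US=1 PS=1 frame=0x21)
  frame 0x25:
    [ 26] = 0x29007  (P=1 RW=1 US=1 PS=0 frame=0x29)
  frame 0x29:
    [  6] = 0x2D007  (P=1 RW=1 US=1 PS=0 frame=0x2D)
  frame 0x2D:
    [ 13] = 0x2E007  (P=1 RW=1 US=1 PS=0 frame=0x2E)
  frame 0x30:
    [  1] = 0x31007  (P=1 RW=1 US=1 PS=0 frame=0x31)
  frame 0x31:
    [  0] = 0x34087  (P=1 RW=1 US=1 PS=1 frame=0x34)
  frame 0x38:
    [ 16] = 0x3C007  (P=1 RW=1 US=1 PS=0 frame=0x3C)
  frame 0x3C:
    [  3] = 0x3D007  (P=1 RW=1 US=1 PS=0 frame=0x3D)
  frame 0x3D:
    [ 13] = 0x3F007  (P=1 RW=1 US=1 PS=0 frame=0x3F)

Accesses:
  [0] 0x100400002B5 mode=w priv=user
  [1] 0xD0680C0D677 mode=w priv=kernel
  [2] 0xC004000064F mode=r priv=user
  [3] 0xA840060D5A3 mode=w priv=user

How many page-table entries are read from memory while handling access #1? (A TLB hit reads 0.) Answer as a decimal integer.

Trace:
#0 VA=0x100400002B5 (w,user):
  L0 @0x1B[2] → 0x1F007  P=1,RW=1,US=1,PS=0
  L1 @0x1F[1] → 0x21087  P=1,RW=1,US=1,PS=1
  → PA=0x212B5 (huge @L1)  (2 entries read)
#1 VA=0xD0680C0D677 (w,kernel):
  L0 @0x1B[26] → 0x25007  P=1,RW=1,US=1,PS=0
  L1 @0x25[26] → 0x29007  P=1,RW=1,US=1,PS=0
  L2 @0x29[6] → 0x2D007  P=1,RW=1,US=1,PS=0
  L3 @0x2D[13] → 0x2E007  P=1,RW=1,US=1,PS=0
  → PA=0x2E677  (4 entries read)
#2 VA=0xC004000064F (r,user):
  L0 @0x1B[24] → 0x30007  P=1,RW=1,US=1,PS=0
  L1 @0x30[1] → 0x31007  P=1,RW=1,US=1,PS=0
  L2 @0x31[0] → 0x34087  P=1,RW=1,US=1,PS=1
  → PA=0x3464F (huge @L2)  (3 entries read)
#3 VA=0xA840060D5A3 (w,user):
  L0 @0x1B[21] → 0x38007  P=1,RW=1,US=1,PS=0
  L1 @0x38[16] → 0x3C007  P=1,RW=1,US=1,PS=0
  L2 @0x3C[3] → 0x3D007  P=1,RW=1,US=1,PS=0
  L3 @0x3D[13] → 0x3F007  P=1,RW=1,US=1,PS=0
  → PA=0x3F5A3  (4 entries read)

Entries read for #1: 4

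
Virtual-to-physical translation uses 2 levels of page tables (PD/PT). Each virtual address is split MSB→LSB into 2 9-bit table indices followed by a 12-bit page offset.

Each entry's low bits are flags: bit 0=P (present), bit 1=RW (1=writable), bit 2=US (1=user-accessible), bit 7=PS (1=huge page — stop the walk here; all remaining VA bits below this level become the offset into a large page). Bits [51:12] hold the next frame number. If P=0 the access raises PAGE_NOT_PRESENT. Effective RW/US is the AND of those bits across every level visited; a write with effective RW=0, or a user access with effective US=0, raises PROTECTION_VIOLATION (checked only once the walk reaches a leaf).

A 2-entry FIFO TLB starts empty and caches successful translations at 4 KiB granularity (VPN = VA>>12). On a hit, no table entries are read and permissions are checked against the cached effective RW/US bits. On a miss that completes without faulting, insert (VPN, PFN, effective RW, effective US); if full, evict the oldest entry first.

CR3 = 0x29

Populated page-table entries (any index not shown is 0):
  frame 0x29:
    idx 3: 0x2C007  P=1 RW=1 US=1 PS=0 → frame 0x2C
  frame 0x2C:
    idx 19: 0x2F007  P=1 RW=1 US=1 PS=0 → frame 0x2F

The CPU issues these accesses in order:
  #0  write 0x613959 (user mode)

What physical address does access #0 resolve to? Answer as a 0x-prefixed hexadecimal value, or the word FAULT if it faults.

Walk each access:
#0 VA=0x613959 (w,user):
  [0] read 0x29 idx=3: raw=0x2C007 flags P=1 W=1 U=1 S=0
  [1] read 0x2C idx=19: raw=0x2F007 flags P=1 W=1 U=1 S=0
  ✓ 0x2F959  — 2 lookups

Access #0 PA: 0x2F959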